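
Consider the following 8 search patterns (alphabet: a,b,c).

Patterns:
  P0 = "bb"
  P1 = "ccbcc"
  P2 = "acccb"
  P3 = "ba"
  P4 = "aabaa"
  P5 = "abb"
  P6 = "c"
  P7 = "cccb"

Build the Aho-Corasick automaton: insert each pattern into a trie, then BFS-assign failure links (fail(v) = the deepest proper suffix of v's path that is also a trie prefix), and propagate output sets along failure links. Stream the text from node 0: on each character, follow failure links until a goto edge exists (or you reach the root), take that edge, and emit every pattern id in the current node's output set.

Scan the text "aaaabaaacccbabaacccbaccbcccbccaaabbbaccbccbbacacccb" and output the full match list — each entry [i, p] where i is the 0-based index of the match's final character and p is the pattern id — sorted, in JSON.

Build automaton:
Trie (insert patterns):
  n0 'ε': a→8 b→1 c→3
  n1 'b': a→13 b→2
  n2 'bb': ·  [P0 ends]
  n3 'c': c→4  [P6 ends]
  n4 'cc': b→5 c→20
  n5 'ccb': c→6
  n6 'ccbc': c→7
  n7 'ccbcc': ·  [P1 ends]
  n8 'a': a→14 b→18 c→9
  n9 'ac': c→10
  n10 'acc': c→11
  n11 'accc': b→12
  n12 'acccb': ·  [P2 ends]
  n13 'ba': ·  [P3 ends]
  n14 'aa': b→15
  n15 'aab': a→16
  n16 'aaba': a→17
  n17 'aabaa': ·  [P4 ends]
  n18 'ab': b→19
  n19 'abb': ·  [P5 ends]
  n20 'ccc': b→21
  n21 'cccb': ·  [P7 ends]

BFS fail/out derivation:
  n1('b'): parent n0 fail=0; on 'b' 0 → fail=0;  out ∅∪∅=∅
  n3('c'): parent n0 fail=0; on 'c' 0 → fail=0;  out {6}∪∅={6}
  n8('a'): parent n0 fail=0; on 'a' 0 → fail=0;  out ∅∪∅=∅
  n2('bb'): parent n1 fail=0; on 'b' 0 → fail=1;  out {0}∪∅={0}
  n4('cc'): parent n3 fail=0; on 'c' 0 → fail=3;  out ∅∪{6}={6}
  n9('ac'): parent n8 fail=0; on 'c' 0 → fail=3;  out ∅∪{6}={6}
  n13('ba'): parent n1 fail=0; on 'a' 0 → fail=8;  out {3}∪∅={3}
  n14('aa'): parent n8 fail=0; on 'a' 0 → fail=8;  out ∅∪∅=∅
  n18('ab'): parent n8 fail=0; on 'b' 0 → fail=1;  out ∅∪∅=∅
  n5('ccb'): parent n4 fail=3; on 'b' 3→0 → fail=1;  out ∅∪∅=∅
  n10('acc'): parent n9 fail=3; on 'c' 3 → fail=4;  out ∅∪{6}={6}
  n15('aab'): parent n14 fail=8; on 'b' 8 → fail=18;  out ∅∪∅=∅
  n19('abb'): parent n18 fail=1; on 'b' 1 → fail=2;  out {5}∪{0}={0,5}
  n20('ccc'): parent n4 fail=3; on 'c' 3 → fail=4;  out ∅∪{6}={6}
  n6('ccbc'): parent n5 fail=1; on 'c' 1→0 → fail=3;  out ∅∪{6}={6}
  n11('accc'): parent n10 fail=4; on 'c' 4 → fail=20;  out ∅∪{6}={6}
  n16('aaba'): parent n15 fail=18; on 'a' 18→1 → fail=13;  out ∅∪{3}={3}
  n21('cccb'): parent n20 fail=4; on 'b' 4 → fail=5;  out {7}∪∅={7}
  n7('ccbcc'): parent n6 fail=3; on 'c' 3 → fail=4;  out {1}∪{6}={1,6}
  n12('acccb'): parent n11 fail=20; on 'b' 20 → fail=21;  out {2}∪{7}={2,7}
  n17('aabaa'): parent n16 fail=13; on 'a' 13→8 → fail=14;  out {4}∪∅={4}

Scan:
i=0 'a': node 0→8
i=1 'a': node 8→14
i=2 'a': node 14→14 ·f
i=3 'a': node 14→14 ·f
i=4 'b': node 14→15
i=5 'a': node 15→16  ** P3@[4:5]
i=6 'a': node 16→17  ** P4@[2:6]
i=7 'a': node 17→14 ·f
i=8 'c': node 14→9 ·f  ** P6@[8:8]
i=9 'c': node 9→10  ** P6@[9:9]
i=10 'c': node 10→11  ** P6@[10:10]
i=11 'b': node 11→12  ** P2@[7:11],P7@[8:11]
i=12 'a': node 12→13 ·f  ** P3@[11:12]
i=13 'b': node 13→18 ·f
i=14 'a': node 18→13 ·f  ** P3@[13:14]
i=15 'a': node 13→14 ·f
i=16 'c': node 14→9 ·f  ** P6@[16:16]
i=17 'c': node 9→10  ** P6@[17:17]
i=18 'c': node 10→11  ** P6@[18:18]
i=19 'b': node 11→12  ** P2@[15:19],P7@[16:19]
i=20 'a': node 12→13 ·f  ** P3@[19:20]
i=21 'c': node 13→9 ·f  ** P6@[21:21]
i=22 'c': node 9→10  ** P6@[22:22]
i=23 'b': node 10→5 ·f
i=24 'c': node 5→6  ** P6@[24:24]
i=25 'c': node 6→7  ** P1@[21:25],P6@[25:25]
i=26 'c': node 7→20 ·f  ** P6@[26:26]
i=27 'b': node 20→21  ** P7@[24:27]
i=28 'c': node 21→6 ·f  ** P6@[28:28]
i=29 'c': node 6→7  ** P1@[25:29],P6@[29:29]
i=30 'a': node 7→8 ·f
i=31 'a': node 8→14
i=32 'a': node 14→14 ·f
i=33 'b': node 14→15
i=34 'b': node 15→19 ·f  ** P0@[33:34],P5@[32:34]
i=35 'b': node 19→2 ·f  ** P0@[34:35]
i=36 'a': node 2→13 ·f  ** P3@[35:36]
i=37 'c': node 13→9 ·f  ** P6@[37:37]
i=38 'c': node 9→10  ** P6@[38:38]
i=39 'b': node 10→5 ·f
i=40 'c': node 5→6  ** P6@[40:40]
i=41 'c': node 6→7  ** P1@[37:41],P6@[41:41]
i=42 'b': node 7→5 ·f
i=43 'b': node 5→2 ·f  ** P0@[42:43]
i=44 'a': node 2→13 ·f  ** P3@[43:44]
i=45 'c': node 13→9 ·f  ** P6@[45:45]
i=46 'a': node 9→8 ·f
i=47 'c': node 8→9  ** P6@[47:47]
i=48 'c': node 9→10  ** P6@[48:48]
i=49 'c': node 10→11  ** P6@[49:49]
i=50 'b': node 11→12  ** P2@[46:50],P7@[47:50]

Result: [[5,3],[6,4],[8,6],[9,6],[10,6],[11,2],[11,7],[12,3],[14,3],[16,6],[17,6],[18,6],[19,2],[19,7],[20,3],[21,6],[22,6],[24,6],[25,1],[25,6],[26,6],[27,7],[28,6],[29,1],[29,6],[34,0],[34,5],[35,0],[36,3],[37,6],[38,6],[40,6],[41,1],[41,6],[43,0],[44,3],[45,6],[47,6],[48,6],[49,6],[50,2],[50,7]]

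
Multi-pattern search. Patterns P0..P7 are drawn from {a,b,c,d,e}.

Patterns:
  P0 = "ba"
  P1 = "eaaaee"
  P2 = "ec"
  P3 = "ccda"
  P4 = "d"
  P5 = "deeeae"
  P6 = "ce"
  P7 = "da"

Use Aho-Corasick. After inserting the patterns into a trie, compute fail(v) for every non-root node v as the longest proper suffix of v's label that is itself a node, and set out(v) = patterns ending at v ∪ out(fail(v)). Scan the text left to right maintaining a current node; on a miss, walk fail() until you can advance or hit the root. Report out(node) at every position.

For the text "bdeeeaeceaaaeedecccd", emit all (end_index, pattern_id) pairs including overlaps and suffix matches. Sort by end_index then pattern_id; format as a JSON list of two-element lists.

Build:
Trie nodes:
  n0 'ε': b→1 c→10 d→14 e→3
  n1 'b': a→2
  n2 'ba': ·  ←P0
  n3 'e': a→4 c→9
  n4 'ea': a→5
  n5 'eaa': a→6
  n6 'eaaa': e→7
  n7 'eaaae': e→8
  n8 'eaaaee': ·  ←P1
  n9 'ec': ·  ←P2
  n10 'c': c→11 e→20
  n11 'cc': d→12
  n12 'ccd': a→13
  n13 'ccda': ·  ←P3
  n14 'd': a→21 e→15  ←P4
  n15 'de': e→16
  n16 'dee': e→17
  n17 'deee': a→18
  n18 'deeea': e→19
  n19 'deeeae': ·  ←P5
  n20 'ce': ·  ←P6
  n21 'da': ·  ←P7

BFS fail/out derivation:
  n1('b'): parent n0 fail=0; on 'b' 0 → fail=0;  out ∅∪∅=∅
  n3('e'): parent n0 fail=0; on 'e' 0 → fail=0;  out ∅∪∅=∅
  n10('c'): parent n0 fail=0; on 'c' 0 → fail=0;  out ∅∪∅=∅
  n14('d'): parent n0 fail=0; on 'd' 0 → fail=0;  out {4}∪∅={4}
  n2('ba'): parent n1 fail=0; on 'a' 0 → fail=0;  out {0}∪∅={0}
  n4('ea'): parent n3 fail=0; on 'a' 0 → fail=0;  out ∅∪∅=∅
  n9('ec'): parent n3 fail=0; on 'c' 0 → fail=10;  out {2}∪∅={2}
  n11('cc'): parent n10 fail=0; on 'c' 0 → fail=10;  out ∅∪∅=∅
  n15('de'): parent n14 fail=0; on 'e' 0 → fail=3;  out ∅∪∅=∅
  n20('ce'): parent n10 fail=0; on 'e' 0 → fail=3;  out {6}∪∅={6}
  n21('da'): parent n14 fail=0; on 'a' 0 → fail=0;  out {7}∪∅={7}
  n5('eaa'): parent n4 fail=0; on 'a' 0 → fail=0;  out ∅∪∅=∅
  n12('ccd'): parent n11 fail=10; on 'd' 10→0 → fail=14;  out ∅∪{4}={4}
  n16('dee'): parent n15 fail=3; on 'e' 3→0 → fail=3;  out ∅∪∅=∅
  n6('eaaa'): parent n5 fail=0; on 'a' 0 → fail=0;  out ∅∪∅=∅
  n13('ccda'): parent n12 fail=14; on 'a' 14 → fail=21;  out {3}∪{7}={3,7}
  n17('deee'): parent n16 fail=3; on 'e' 3→0 → fail=3;  out ∅∪∅=∅
  n7('eaaae'): parent n6 fail=0; on 'e' 0 → fail=3;  out ∅∪∅=∅
  n18('deeea'): parent n17 fail=3; on 'a' 3 → fail=4;  out ∅∪∅=∅
  n8('eaaaee'): parent n7 fail=3; on 'e' 3→0 → fail=3;  out {1}∪∅={1}
  n19('deeeae'): parent n18 fail=4; on 'e' 4→0 → fail=3;  out {5}∪∅={5}

Scan:
[0] read 'b'  n0⇒n1
[1] read 'd'  n1⇒n14 (fail-walked)  emit P4@[1:1]
[2] read 'e'  n14⇒n15
[3] read 'e'  n15⇒n16
[4] read 'e'  n16⇒n17
[5] read 'a'  n17⇒n18
[6] read 'e'  n18⇒n19  emit P5@[1:6]
[7] read 'c'  n19⇒n9 (fail-walked)  emit P2@[6:7]
[8] read 'e'  n9⇒n20 (fail-walked)  emit P6@[7:8]
[9] read 'a'  n20⇒n4 (fail-walked)
[10] read 'a'  n4⇒n5
[11] read 'a'  n5⇒n6
[12] read 'e'  n6⇒n7
[13] read 'e'  n7⇒n8  emit P1@[8:13]
[14] read 'd'  n8⇒n14 (fail-walked)  emit P4@[14:14]
[15] read 'e'  n14⇒n15
[16] read 'c'  n15⇒n9 (fail-walked)  emit P2@[15:16]
[17] read 'c'  n9⇒n11 (fail-walked)
[18] read 'c'  n11⇒n11 (fail-walked)
[19] read 'd'  n11⇒n12  emit P4@[19:19]

Result: [[1,4],[6,5],[7,2],[8,6],[13,1],[14,4],[16,2],[19,4]]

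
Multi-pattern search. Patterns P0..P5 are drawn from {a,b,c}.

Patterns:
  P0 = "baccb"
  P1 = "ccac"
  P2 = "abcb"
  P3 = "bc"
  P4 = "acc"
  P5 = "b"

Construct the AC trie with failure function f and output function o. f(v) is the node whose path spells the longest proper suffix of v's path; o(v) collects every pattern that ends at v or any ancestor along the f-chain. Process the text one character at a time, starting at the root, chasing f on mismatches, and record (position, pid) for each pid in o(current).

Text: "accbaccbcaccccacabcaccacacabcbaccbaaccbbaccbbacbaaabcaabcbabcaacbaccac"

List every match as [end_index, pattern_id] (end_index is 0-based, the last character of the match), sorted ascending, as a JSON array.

Build automaton:
Trie nodes:
  n0 'ε': a→10 b→1 c→6
  n1 'b': a→2 c→14  [P5 ends]
  n2 'ba': c→3
  n3 'bac': c→4
  n4 'bacc': b→5
  n5 'baccb': ·  [P0 ends]
  n6 'c': c→7
  n7 'cc': a→8
  n8 'cca': c→9
  n9 'ccac': ·  [P1 ends]
  n10 'a': b→11 c→15
  n11 'ab': c→12
  n12 'abc': b→13
  n13 'abcb': ·  [P2 ends]
  n14 'bc': ·  [P3 ends]
  n15 'ac': c→16
  n16 'acc': ·  [P4 ends]

Failure links (BFS by depth):
  n1('b'): parent n0 fail=0; on 'b' 0 → fail=0;  out {5}∪∅={5}
  n6('c'): parent n0 fail=0; on 'c' 0 → fail=0;  out ∅∪∅=∅
  n10('a'): parent n0 fail=0; on 'a' 0 → fail=0;  out ∅∪∅=∅
  n2('ba'): parent n1 fail=0; on 'a' 0 → fail=10;  out ∅∪∅=∅
  n7('cc'): parent n6 fail=0; on 'c' 0 → fail=6;  out ∅∪∅=∅
  n11('ab'): parent n10 fail=0; on 'b' 0 → fail=1;  out ∅∪{5}={5}
  n14('bc'): parent n1 fail=0; on 'c' 0 → fail=6;  out {3}∪∅={3}
  n15('ac'): parent n10 fail=0; on 'c' 0 → fail=6;  out ∅∪∅=∅
  n3('bac'): parent n2 fail=10; on 'c' 10 → fail=15;  out ∅∪∅=∅
  n8('cca'): parent n7 fail=6; on 'a' 6→0 → fail=10;  out ∅∪∅=∅
  n12('abc'): parent n11 fail=1; on 'c' 1 → fail=14;  out ∅∪{3}={3}
  n16('acc'): parent n15 fail=6; on 'c' 6 → fail=7;  out {4}∪∅={4}
  n4('bacc'): parent n3 fail=15; on 'c' 15 → fail=16;  out ∅∪{4}={4}
  n9('ccac'): parent n8 fail=10; on 'c' 10 → fail=15;  out {1}∪∅={1}
  n13('abcb'): parent n12 fail=14; on 'b' 14→6→0 → fail=1;  out {2}∪{5}={2,5}
  n5('baccb'): parent n4 fail=16; on 'b' 16→7→6→0 → fail=1;  out {0}∪{5}={0,5}

Scan:
i=0 'a': node 0→10
i=1 'c': node 10→15
i=2 'c': node 15→16  ** P4@[0:2]
i=3 'b': node 16→1 (fail-walked)  ** P5@[3:3]
i=4 'a': node 1→2
i=5 'c': node 2→3
i=6 'c': node 3→4  ** P4@[4:6]
i=7 'b': node 4→5  ** P0@[3:7],P5@[7:7]
i=8 'c': node 5→14 (fail-walked)  ** P3@[7:8]
i=9 'a': node 14→10 (fail-walked)
i=10 'c': node 10→15
i=11 'c': node 15→16  ** P4@[9:11]
i=12 'c': node 16→7 (fail-walked)
i=13 'c': node 7→7 (fail-walked)
i=14 'a': node 7→8
i=15 'c': node 8→9  ** P1@[12:15]
i=16 'a': node 9→10 (fail-walked)
i=17 'b': node 10→11  ** P5@[17:17]
i=18 'c': node 11→12  ** P3@[17:18]
i=19 'a': node 12→10 (fail-walked)
i=20 'c': node 10→15
i=21 'c': node 15→16  ** P4@[19:21]
i=22 'a': node 16→8 (fail-walked)
i=23 'c': node 8→9  ** P1@[20:23]
i=24 'a': node 9→10 (fail-walked)
i=25 'c': node 10→15
i=26 'a': node 15→10 (fail-walked)
i=27 'b': node 10→11  ** P5@[27:27]
i=28 'c': node 11→12  ** P3@[27:28]
i=29 'b': node 12→13  ** P2@[26:29],P5@[29:29]
i=30 'a': node 13→2 (fail-walked)
i=31 'c': node 2→3
i=32 'c': node 3→4  ** P4@[30:32]
i=33 'b': node 4→5  ** P0@[29:33],P5@[33:33]
i=34 'a': node 5→2 (fail-walked)
i=35 'a': node 2→10 (fail-walked)
i=36 'c': node 10→15
i=37 'c': node 15→16  ** P4@[35:37]
i=38 'b': node 16→1 (fail-walked)  ** P5@[38:38]
i=39 'b': node 1→1 (fail-walked)  ** P5@[39:39]
i=40 'a': node 1→2
i=41 'c': node 2→3
i=42 'c': node 3→4  ** P4@[40:42]
i=43 'b': node 4→5  ** P0@[39:43],P5@[43:43]
i=44 'b': node 5→1 (fail-walked)  ** P5@[44:44]
i=45 'a': node 1→2
i=46 'c': node 2→3
i=47 'b': node 3→1 (fail-walked)  ** P5@[47:47]
i=48 'a': node 1→2
i=49 'a': node 2→10 (fail-walked)
i=50 'a': node 10→10 (fail-walked)
i=51 'b': node 10→11  ** P5@[51:51]
i=52 'c': node 11→12  ** P3@[51:52]
i=53 'a': node 12→10 (fail-walked)
i=54 'a': node 10→10 (fail-walked)
i=55 'b': node 10→11  ** P5@[55:55]
i=56 'c': node 11→12  ** P3@[55:56]
i=57 'b': node 12→13  ** P2@[54:57],P5@[57:57]
i=58 'a': node 13→2 (fail-walked)
i=59 'b': node 2→11 (fail-walked)  ** P5@[59:59]
i=60 'c': node 11→12  ** P3@[59:60]
i=61 'a': node 12→10 (fail-walked)
i=62 'a': node 10→10 (fail-walked)
i=63 'c': node 10→15
i=64 'b': node 15→1 (fail-walked)  ** P5@[64:64]
i=65 'a': node 1→2
i=66 'c': node 2→3
i=67 'c': node 3→4  ** P4@[65:67]
i=68 'a': node 4→8 (fail-walked)
i=69 'c': node 8→9  ** P1@[66:69]

All matches (sorted): [[2,4],[3,5],[6,4],[7,0],[7,5],[8,3],[11,4],[15,1],[17,5],[18,3],[21,4],[23,1],[27,5],[28,3],[29,2],[29,5],[32,4],[33,0],[33,5],[37,4],[38,5],[39,5],[42,4],[43,0],[43,5],[44,5],[47,5],[51,5],[52,3],[55,5],[56,3],[57,2],[57,5],[59,5],[60,3],[64,5],[67,4],[69,1]]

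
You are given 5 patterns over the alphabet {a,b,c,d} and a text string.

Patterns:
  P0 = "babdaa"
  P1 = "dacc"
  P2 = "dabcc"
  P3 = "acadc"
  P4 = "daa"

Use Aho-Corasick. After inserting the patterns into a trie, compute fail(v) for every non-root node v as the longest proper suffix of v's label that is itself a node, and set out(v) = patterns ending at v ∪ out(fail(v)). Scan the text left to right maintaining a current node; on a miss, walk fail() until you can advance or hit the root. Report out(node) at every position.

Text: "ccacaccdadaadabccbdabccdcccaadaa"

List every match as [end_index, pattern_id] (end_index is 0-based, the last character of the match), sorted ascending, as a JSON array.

Construct AC machine:
Trie (insert patterns):
  0='ε' goto a→14 b→1 d→7
  1='b' goto a→2
  2='ba' goto b→3
  3='bab' goto d→4
  4='babd' goto a→5
  5='babda' goto a→6
  6='babdaa' goto ·  [P0 ends]
  7='d' goto a→8
  8='da' goto a→19 b→11 c→9
  9='dac' goto c→10
  10='dacc' goto ·  [P1 ends]
  11='dab' goto c→12
  12='dabc' goto c→13
  13='dabcc' goto ·  [P2 ends]
  14='a' goto c→15
  15='ac' goto a→16
  16='aca' goto d→17
  17='acad' goto c→18
  18='acadc' goto ·  [P3 ends]
  19='daa' goto ·  [P4 ends]

BFS fail/out derivation:
  n1('b'): parent n0 fail=0; on 'b' 0 → fail=0;  out ∅∪∅=∅
  n7('d'): parent n0 fail=0; on 'd' 0 → fail=0;  out ∅∪∅=∅
  n14('a'): parent n0 fail=0; on 'a' 0 → fail=0;  out ∅∪∅=∅
  n2('ba'): parent n1 fail=0; on 'a' 0 → fail=14;  out ∅∪∅=∅
  n8('da'): parent n7 fail=0; on 'a' 0 → fail=14;  out ∅∪∅=∅
  n15('ac'): parent n14 fail=0; on 'c' 0 → fail=0;  out ∅∪∅=∅
  n3('bab'): parent n2 fail=14; on 'b' 14→0 → fail=1;  out ∅∪∅=∅
  n9('dac'): parent n8 fail=14; on 'c' 14 → fail=15;  out ∅∪∅=∅
  n11('dab'): parent n8 fail=14; on 'b' 14→0 → fail=1;  out ∅∪∅=∅
  n16('aca'): parent n15 fail=0; on 'a' 0 → fail=14;  out ∅∪∅=∅
  n19('daa'): parent n8 fail=14; on 'a' 14→0 → fail=14;  out {4}∪∅={4}
  n4('babd'): parent n3 fail=1; on 'd' 1→0 → fail=7;  out ∅∪∅=∅
  n10('dacc'): parent n9 fail=15; on 'c' 15→0 → fail=0;  out {1}∪∅={1}
  n12('dabc'): parent n11 fail=1; on 'c' 1→0 → fail=0;  out ∅∪∅=∅
  n17('acad'): parent n16 fail=14; on 'd' 14→0 → fail=7;  out ∅∪∅=∅
  n5('babda'): parent n4 fail=7; on 'a' 7 → fail=8;  out ∅∪∅=∅
  n13('dabcc'): parent n12 fail=0; on 'c' 0 → fail=0;  out {2}∪∅={2}
  n18('acadc'): parent n17 fail=7; on 'c' 7→0 → fail=0;  out {3}∪∅={3}
  n6('babdaa'): parent n5 fail=8; on 'a' 8 → fail=19;  out {0}∪{4}={0,4}

Run:
pos 0 'c': at 0
pos 1 'c': at 0
pos 2 'a': at 14
pos 3 'c': at 15
pos 4 'a': at 16
pos 5 'c': at 15 ·f
pos 6 'c': at 0 ·f
pos 7 'd': at 7
pos 8 'a': at 8
pos 9 'd': at 7 ·f
pos 10 'a': at 8
pos 11 'a': at 19  ** P4@[9:11]
pos 12 'd': at 7 ·f
pos 13 'a': at 8
pos 14 'b': at 11
pos 15 'c': at 12
pos 16 'c': at 13  ** P2@[12:16]
pos 17 'b': at 1 ·f
pos 18 'd': at 7 ·f
pos 19 'a': at 8
pos 20 'b': at 11
pos 21 'c': at 12
pos 22 'c': at 13  ** P2@[18:22]
pos 23 'd': at 7 ·f
pos 24 'c': at 0 ·f
pos 25 'c': at 0
pos 26 'c': at 0
pos 27 'a': at 14
pos 28 'a': at 14 ·f
pos 29 'd': at 7 ·f
pos 30 'a': at 8
pos 31 'a': at 19  ** P4@[29:31]

Matches: [[11,4],[16,2],[22,2],[31,4]]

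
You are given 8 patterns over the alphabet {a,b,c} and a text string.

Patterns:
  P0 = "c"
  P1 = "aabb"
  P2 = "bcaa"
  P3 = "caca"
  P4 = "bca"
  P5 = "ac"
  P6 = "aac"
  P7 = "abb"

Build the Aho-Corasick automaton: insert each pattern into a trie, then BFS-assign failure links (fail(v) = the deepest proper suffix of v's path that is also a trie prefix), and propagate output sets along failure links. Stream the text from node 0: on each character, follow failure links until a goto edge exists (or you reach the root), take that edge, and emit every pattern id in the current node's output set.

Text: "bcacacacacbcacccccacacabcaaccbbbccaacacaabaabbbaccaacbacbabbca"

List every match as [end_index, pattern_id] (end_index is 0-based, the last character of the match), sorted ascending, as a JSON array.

Build:
Trie nodes:
  0='ε' goto a→2 b→6 c→1
  1='c' goto a→10  [P0 ends]
  2='a' goto a→3 b→15 c→13
  3='aa' goto b→4 c→14
  4='aab' goto b→5
  5='aabb' goto ·  [P1 ends]
  6='b' goto c→7
  7='bc' goto a→8
  8='bca' goto a→9  [P4 ends]
  9='bcaa' goto ·  [P2 ends]
  10='ca' goto c→11
  11='cac' goto a→12
  12='caca' goto ·  [P3 ends]
  13='ac' goto ·  [P5 ends]
  14='aac' goto ·  [P6 ends]
  15='ab' goto b→16
  16='abb' goto ·  [P7 ends]

Failure links (BFS by depth):
  n1('c'): parent n0 fail=0; on 'c' 0 → fail=0;  out {0}∪∅={0}
  n2('a'): parent n0 fail=0; on 'a' 0 → fail=0;  out ∅∪∅=∅
  n6('b'): parent n0 fail=0; on 'b' 0 → fail=0;  out ∅∪∅=∅
  n3('aa'): parent n2 fail=0; on 'a' 0 → fail=2;  out ∅∪∅=∅
  n7('bc'): parent n6 fail=0; on 'c' 0 → fail=1;  out ∅∪{0}={0}
  n10('ca'): parent n1 fail=0; on 'a' 0 → fail=2;  out ∅∪∅=∅
  n13('ac'): parent n2 fail=0; on 'c' 0 → fail=1;  out {5}∪{0}={0,5}
  n15('ab'): parent n2 fail=0; on 'b' 0 → fail=6;  out ∅∪∅=∅
  n4('aab'): parent n3 fail=2; on 'b' 2 → fail=15;  out ∅∪∅=∅
  n8('bca'): parent n7 fail=1; on 'a' 1 → fail=10;  out {4}∪∅={4}
  n11('cac'): parent n10 fail=2; on 'c' 2 → fail=13;  out ∅∪{0,5}={0,5}
  n14('aac'): parent n3 fail=2; on 'c' 2 → fail=13;  out {6}∪{0,5}={0,5,6}
  n16('abb'): parent n15 fail=6; on 'b' 6→0 → fail=6;  out {7}∪∅={7}
  n5('aabb'): parent n4 fail=15; on 'b' 15 → fail=16;  out {1}∪{7}={1,7}
  n9('bcaa'): parent n8 fail=10; on 'a' 10→2 → fail=3;  out {2}∪∅={2}
  n12('caca'): parent n11 fail=13; on 'a' 13→1 → fail=10;  out {3}∪∅={3}

Text stream:
i=0 'b': node 0→6
i=1 'c': node 6→7  ** P0@[1:1]
i=2 'a': node 7→8  ** P4@[0:2]
i=3 'c': node 8→11 (fail-walked)  ** P0@[3:3],P5@[2:3]
i=4 'a': node 11→12  ** P3@[1:4]
i=5 'c': node 12→11 (fail-walked)  ** P0@[5:5],P5@[4:5]
i=6 'a': node 11→12  ** P3@[3:6]
i=7 'c': node 12→11 (fail-walked)  ** P0@[7:7],P5@[6:7]
i=8 'a': node 11→12  ** P3@[5:8]
i=9 'c': node 12→11 (fail-walked)  ** P0@[9:9],P5@[8:9]
i=10 'b': node 11→6 (fail-walked)
i=11 'c': node 6→7  ** P0@[11:11]
i=12 'a': node 7→8  ** P4@[10:12]
i=13 'c': node 8→11 (fail-walked)  ** P0@[13:13],P5@[12:13]
i=14 'c': node 11→1 (fail-walked)  ** P0@[14:14]
i=15 'c': node 1→1 (fail-walked)  ** P0@[15:15]
i=16 'c': node 1→1 (fail-walked)  ** P0@[16:16]
i=17 'c': node 1→1 (fail-walked)  ** P0@[17:17]
i=18 'a': node 1→10
i=19 'c': node 10→11  ** P0@[19:19],P5@[18:19]
i=20 'a': node 11→12  ** P3@[17:20]
i=21 'c': node 12→11 (fail-walked)  ** P0@[21:21],P5@[20:21]
i=22 'a': node 11→12  ** P3@[19:22]
i=23 'b': node 12→15 (fail-walked)
i=24 'c': node 15→7 (fail-walked)  ** P0@[24:24]
i=25 'a': node 7→8  ** P4@[23:25]
i=26 'a': node 8→9  ** P2@[23:26]
i=27 'c': node 9→14 (fail-walked)  ** P0@[27:27],P5@[26:27],P6@[25:27]
i=28 'c': node 14→1 (fail-walked)  ** P0@[28:28]
i=29 'b': node 1→6 (fail-walked)
i=30 'b': node 6→6 (fail-walked)
i=31 'b': node 6→6 (fail-walked)
i=32 'c': node 6→7  ** P0@[32:32]
i=33 'c': node 7→1 (fail-walked)  ** P0@[33:33]
i=34 'a': node 1→10
i=35 'a': node 10→3 (fail-walked)
i=36 'c': node 3→14  ** P0@[36:36],P5@[35:36],P6@[34:36]
i=37 'a': node 14→10 (fail-walked)
i=38 'c': node 10→11  ** P0@[38:38],P5@[37:38]
i=39 'a': node 11→12  ** P3@[36:39]
i=40 'a': node 12→3 (fail-walked)
i=41 'b': node 3→4
i=42 'a': node 4→2 (fail-walked)
i=43 'a': node 2→3
i=44 'b': node 3→4
i=45 'b': node 4→5  ** P1@[42:45],P7@[43:45]
i=46 'b': node 5→6 (fail-walked)
i=47 'a': node 6→2 (fail-walked)
i=48 'c': node 2→13  ** P0@[48:48],P5@[47:48]
i=49 'c': node 13→1 (fail-walked)  ** P0@[49:49]
i=50 'a': node 1→10
i=51 'a': node 10→3 (fail-walked)
i=52 'c': node 3→14  ** P0@[52:52],P5@[51:52],P6@[50:52]
i=53 'b': node 14→6 (fail-walked)
i=54 'a': node 6→2 (fail-walked)
i=55 'c': node 2→13  ** P0@[55:55],P5@[54:55]
i=56 'b': node 13→6 (fail-walked)
i=57 'a': node 6→2 (fail-walked)
i=58 'b': node 2→15
i=59 'b': node 15→16  ** P7@[57:59]
i=60 'c': node 16→7 (fail-walked)  ** P0@[60:60]
i=61 'a': node 7→8  ** P4@[59:61]

All matches (sorted): [[1,0],[2,4],[3,0],[3,5],[4,3],[5,0],[5,5],[6,3],[7,0],[7,5],[8,3],[9,0],[9,5],[11,0],[12,4],[13,0],[13,5],[14,0],[15,0],[16,0],[17,0],[19,0],[19,5],[20,3],[21,0],[21,5],[22,3],[24,0],[25,4],[26,2],[27,0],[27,5],[27,6],[28,0],[32,0],[33,0],[36,0],[36,5],[36,6],[38,0],[38,5],[39,3],[45,1],[45,7],[48,0],[48,5],[49,0],[52,0],[52,5],[52,6],[55,0],[55,5],[59,7],[60,0],[61,4]]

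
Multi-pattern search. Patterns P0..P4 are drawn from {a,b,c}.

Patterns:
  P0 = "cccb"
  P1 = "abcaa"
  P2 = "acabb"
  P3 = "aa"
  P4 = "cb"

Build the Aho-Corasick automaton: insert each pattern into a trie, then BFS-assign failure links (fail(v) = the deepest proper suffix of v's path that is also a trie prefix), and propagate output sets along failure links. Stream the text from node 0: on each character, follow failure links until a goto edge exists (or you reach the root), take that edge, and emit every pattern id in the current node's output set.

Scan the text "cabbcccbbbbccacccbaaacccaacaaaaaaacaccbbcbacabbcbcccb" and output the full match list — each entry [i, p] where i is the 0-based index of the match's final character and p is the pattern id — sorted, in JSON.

Build automaton:
Trie (insert patterns):
  n0 'ε': a→5 c→1
  n1 'c': b→15 c→2
  n2 'cc': c→3
  n3 'ccc': b→4
  n4 'cccb': ·  ←P0
  n5 'a': a→14 b→6 c→10
  n6 'ab': c→7
  n7 'abc': a→8
  n8 'abca': a→9
  n9 'abcaa': ·  ←P1
  n10 'ac': a→11
  n11 'aca': b→12
  n12 'acab': b→13
  n13 'acabb': ·  ←P2
  n14 'aa': ·  ←P3
  n15 'cb': ·  ←P4

BFS fail/out derivation:
  fail(1) 'c': from fail(0)=0 chase 'c': 0 ⇒ 0;  out=∅∪out(0)=∅
  fail(5) 'a': from fail(0)=0 chase 'a': 0 ⇒ 0;  out=∅∪out(0)=∅
  fail(2) 'cc': from fail(1)=0 chase 'c': 0 ⇒ 1;  out=∅∪out(1)=∅
  fail(6) 'ab': from fail(5)=0 chase 'b': 0 ⇒ 0;  out=∅∪out(0)=∅
  fail(10) 'ac': from fail(5)=0 chase 'c': 0 ⇒ 1;  out=∅∪out(1)=∅
  fail(14) 'aa': from fail(5)=0 chase 'a': 0 ⇒ 5;  out={3}∪out(5)={3}
  fail(15) 'cb': from fail(1)=0 chase 'b': 0 ⇒ 0;  out={4}∪out(0)={4}
  fail(3) 'ccc': from fail(2)=1 chase 'c': 1 ⇒ 2;  out=∅∪out(2)=∅
  fail(7) 'abc': from fail(6)=0 chase 'c': 0 ⇒ 1;  out=∅∪out(1)=∅
  fail(11) 'aca': from fail(10)=1 chase 'a': 1→0 ⇒ 5;  out=∅∪out(5)=∅
  fail(4) 'cccb': from fail(3)=2 chase 'b': 2→1 ⇒ 15;  out={0}∪out(15)={0,4}
  fail(8) 'abca': from fail(7)=1 chase 'a': 1→0 ⇒ 5;  out=∅∪out(5)=∅
  fail(12) 'acab': from fail(11)=5 chase 'b': 5 ⇒ 6;  out=∅∪out(6)=∅
  fail(9) 'abcaa': from fail(8)=5 chase 'a': 5 ⇒ 14;  out={1}∪out(14)={1,3}
  fail(13) 'acabb': from fail(12)=6 chase 'b': 6→0 ⇒ 0;  out={2}∪out(0)={2}

Text stream:
pos 0 'c': at 1
pos 1 'a': at 5 (via fail)
pos 2 'b': at 6
pos 3 'b': at 0 (via fail)
pos 4 'c': at 1
pos 5 'c': at 2
pos 6 'c': at 3
pos 7 'b': at 4  → match P0@[4:7],P4@[6:7]
pos 8 'b': at 0 (via fail)
pos 9 'b': at 0
pos 10 'b': at 0
pos 11 'c': at 1
pos 12 'c': at 2
pos 13 'a': at 5 (via fail)
pos 14 'c': at 10
pos 15 'c': at 2 (via fail)
pos 16 'c': at 3
pos 17 'b': at 4  → match P0@[14:17],P4@[16:17]
pos 18 'a': at 5 (via fail)
pos 19 'a': at 14  → match P3@[18:19]
pos 20 'a': at 14 (via fail)  → match P3@[19:20]
pos 21 'c': at 10 (via fail)
pos 22 'c': at 2 (via fail)
pos 23 'c': at 3
pos 24 'a': at 5 (via fail)
pos 25 'a': at 14  → match P3@[24:25]
pos 26 'c': at 10 (via fail)
pos 27 'a': at 11
pos 28 'a': at 14 (via fail)  → match P3@[27:28]
pos 29 'a': at 14 (via fail)  → match P3@[28:29]
pos 30 'a': at 14 (via fail)  → match P3@[29:30]
pos 31 'a': at 14 (via fail)  → match P3@[30:31]
pos 32 'a': at 14 (via fail)  → match P3@[31:32]
pos 33 'a': at 14 (via fail)  → match P3@[32:33]
pos 34 'c': at 10 (via fail)
pos 35 'a': at 11
pos 36 'c': at 10 (via fail)
pos 37 'c': at 2 (via fail)
pos 38 'b': at 15 (via fail)  → match P4@[37:38]
pos 39 'b': at 0 (via fail)
pos 40 'c': at 1
pos 41 'b': at 15  → match P4@[40:41]
pos 42 'a': at 5 (via fail)
pos 43 'c': at 10
pos 44 'a': at 11
pos 45 'b': at 12
pos 46 'b': at 13  → match P2@[42:46]
pos 47 'c': at 1 (via fail)
pos 48 'b': at 15  → match P4@[47:48]
pos 49 'c': at 1 (via fail)
pos 50 'c': at 2
pos 51 'c': at 3
pos 52 'b': at 4  → match P0@[49:52],P4@[51:52]

All matches (sorted): [[7,0],[7,4],[17,0],[17,4],[19,3],[20,3],[25,3],[28,3],[29,3],[30,3],[31,3],[32,3],[33,3],[38,4],[41,4],[46,2],[48,4],[52,0],[52,4]]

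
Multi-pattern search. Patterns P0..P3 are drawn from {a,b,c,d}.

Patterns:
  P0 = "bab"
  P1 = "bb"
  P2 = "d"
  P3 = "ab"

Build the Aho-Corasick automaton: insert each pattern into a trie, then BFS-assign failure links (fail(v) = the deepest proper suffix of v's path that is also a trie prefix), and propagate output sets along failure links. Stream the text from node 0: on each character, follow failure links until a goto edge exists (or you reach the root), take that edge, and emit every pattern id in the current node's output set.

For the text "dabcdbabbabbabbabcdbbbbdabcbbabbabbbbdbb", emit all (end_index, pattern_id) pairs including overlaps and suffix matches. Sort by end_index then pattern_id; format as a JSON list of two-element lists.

Build automaton:
Trie nodes:
  0='ε' goto a→6 b→1 d→5
  1='b' goto a→2 b→4
  2='ba' goto b→3
  3='bab' goto ·  [P0 ends]
  4='bb' goto ·  [P1 ends]
  5='d' goto ·  [P2 ends]
  6='a' goto b→7
  7='ab' goto ·  [P3 ends]

BFS fail/out derivation:
  n1('b'): parent n0 fail=0; on 'b' 0 → fail=0;  out ∅∪∅=∅
  n5('d'): parent n0 fail=0; on 'd' 0 → fail=0;  out {2}∪∅={2}
  n6('a'): parent n0 fail=0; on 'a' 0 → fail=0;  out ∅∪∅=∅
  n2('ba'): parent n1 fail=0; on 'a' 0 → fail=6;  out ∅∪∅=∅
  n4('bb'): parent n1 fail=0; on 'b' 0 → fail=1;  out {1}∪∅={1}
  n7('ab'): parent n6 fail=0; on 'b' 0 → fail=1;  out {3}∪∅={3}
  n3('bab'): parent n2 fail=6; on 'b' 6 → fail=7;  out {0}∪{3}={0,3}

Run:
i=0 'd': node 0→5  → match P2@[0:0]
i=1 'a': node 5→6 (fail-walked)
i=2 'b': node 6→7  → match P3@[1:2]
i=3 'c': node 7→0 (fail-walked)
i=4 'd': node 0→5  → match P2@[4:4]
i=5 'b': node 5→1 (fail-walked)
i=6 'a': node 1→2
i=7 'b': node 2→3  → match P0@[5:7],P3@[6:7]
i=8 'b': node 3→4 (fail-walked)  → match P1@[7:8]
i=9 'a': node 4→2 (fail-walked)
i=10 'b': node 2→3  → match P0@[8:10],P3@[9:10]
i=11 'b': node 3→4 (fail-walked)  → match P1@[10:11]
i=12 'a': node 4→2 (fail-walked)
i=13 'b': node 2→3  → match P0@[11:13],P3@[12:13]
i=14 'b': node 3→4 (fail-walked)  → match P1@[13:14]
i=15 'a': node 4→2 (fail-walked)
i=16 'b': node 2→3  → match P0@[14:16],P3@[15:16]
i=17 'c': node 3→0 (fail-walked)
i=18 'd': node 0→5  → match P2@[18:18]
i=19 'b': node 5→1 (fail-walked)
i=20 'b': node 1→4  → match P1@[19:20]
i=21 'b': node 4→4 (fail-walked)  → match P1@[20:21]
i=22 'b': node 4→4 (fail-walked)  → match P1@[21:22]
i=23 'd': node 4→5 (fail-walked)  → match P2@[23:23]
i=24 'a': node 5→6 (fail-walked)
i=25 'b': node 6→7  → match P3@[24:25]
i=26 'c': node 7→0 (fail-walked)
i=27 'b': node 0→1
i=28 'b': node 1→4  → match P1@[27:28]
i=29 'a': node 4→2 (fail-walked)
i=30 'b': node 2→3  → match P0@[28:30],P3@[29:30]
i=31 'b': node 3→4 (fail-walked)  → match P1@[30:31]
i=32 'a': node 4→2 (fail-walked)
i=33 'b': node 2→3  → match P0@[31:33],P3@[32:33]
i=34 'b': node 3→4 (fail-walked)  → match P1@[33:34]
i=35 'b': node 4→4 (fail-walked)  → match P1@[34:35]
i=36 'b': node 4→4 (fail-walked)  → match P1@[35:36]
i=37 'd': node 4→5 (fail-walked)  → match P2@[37:37]
i=38 'b': node 5→1 (fail-walked)
i=39 'b': node 1→4  → match P1@[38:39]

Matches: [[0,2],[2,3],[4,2],[7,0],[7,3],[8,1],[10,0],[10,3],[11,1],[13,0],[13,3],[14,1],[16,0],[16,3],[18,2],[20,1],[21,1],[22,1],[23,2],[25,3],[28,1],[30,0],[30,3],[31,1],[33,0],[33,3],[34,1],[35,1],[36,1],[37,2],[39,1]]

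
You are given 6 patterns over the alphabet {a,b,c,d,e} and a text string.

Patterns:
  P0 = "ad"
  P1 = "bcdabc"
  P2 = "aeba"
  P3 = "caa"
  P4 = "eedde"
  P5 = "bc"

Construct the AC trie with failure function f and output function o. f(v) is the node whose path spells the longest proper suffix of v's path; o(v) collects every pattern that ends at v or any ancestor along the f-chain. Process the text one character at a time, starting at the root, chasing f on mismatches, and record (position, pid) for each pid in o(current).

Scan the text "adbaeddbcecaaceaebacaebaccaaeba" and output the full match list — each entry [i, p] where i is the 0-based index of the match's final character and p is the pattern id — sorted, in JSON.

Build:
Trie (insert patterns):
  0='ε' goto a→1 b→3 c→12 e→15
  1='a' goto d→2 e→9
  2='ad' goto ·  ←P0
  3='b' goto c→4
  4='bc' goto d→5  ←P5
  5='bcd' goto a→6
  6='bcda' goto b→7
  7='bcdab' goto c→8
  8='bcdabc' goto ·  ←P1
  9='ae' goto b→10
  10='aeb' goto a→11
  11='aeba' goto ·  ←P2
  12='c' goto a→13
  13='ca' goto a→14
  14='caa' goto ·  ←P3
  15='e' goto e→16
  16='ee' goto d→17
  17='eed' goto d→18
  18='eedd' goto e→19
  19='eedde' goto ·  ←P4

Failure links (BFS by depth):
  n1('a'): parent n0 fail=0; on 'a' 0 → fail=0;  out ∅∪∅=∅
  n3('b'): parent n0 fail=0; on 'b' 0 → fail=0;  out ∅∪∅=∅
  n12('c'): parent n0 fail=0; on 'c' 0 → fail=0;  out ∅∪∅=∅
  n15('e'): parent n0 fail=0; on 'e' 0 → fail=0;  out ∅∪∅=∅
  n2('ad'): parent n1 fail=0; on 'd' 0 → fail=0;  out {0}∪∅={0}
  n4('bc'): parent n3 fail=0; on 'c' 0 → fail=12;  out {5}∪∅={5}
  n9('ae'): parent n1 fail=0; on 'e' 0 → fail=15;  out ∅∪∅=∅
  n13('ca'): parent n12 fail=0; on 'a' 0 → fail=1;  out ∅∪∅=∅
  n16('ee'): parent n15 fail=0; on 'e' 0 → fail=15;  out ∅∪∅=∅
  n5('bcd'): parent n4 fail=12; on 'd' 12→0 → fail=0;  out ∅∪∅=∅
  n10('aeb'): parent n9 fail=15; on 'b' 15→0 → fail=3;  out ∅∪∅=∅
  n14('caa'): parent n13 fail=1; on 'a' 1→0 → fail=1;  out {3}∪∅={3}
  n17('eed'): parent n16 fail=15; on 'd' 15→0 → fail=0;  out ∅∪∅=∅
  n6('bcda'): parent n5 fail=0; on 'a' 0 → fail=1;  out ∅∪∅=∅
  n11('aeba'): parent n10 fail=3; on 'a' 3→0 → fail=1;  out {2}∪∅={2}
  n18('eedd'): parent n17 fail=0; on 'd' 0 → fail=0;  out ∅∪∅=∅
  n7('bcdab'): parent n6 fail=1; on 'b' 1→0 → fail=3;  out ∅∪∅=∅
  n19('eedde'): parent n18 fail=0; on 'e' 0 → fail=15;  out {4}∪∅={4}
  n8('bcdabc'): parent n7 fail=3; on 'c' 3 → fail=4;  out {1}∪{5}={1,5}

Run:
i=0 'a': node 0→1
i=1 'd': node 1→2  → match P0@[0:1]
i=2 'b': node 2→3 (fail-walked)
i=3 'a': node 3→1 (fail-walked)
i=4 'e': node 1→9
i=5 'd': node 9→0 (fail-walked)
i=6 'd': node 0→0
i=7 'b': node 0→3
i=8 'c': node 3→4  → match P5@[7:8]
i=9 'e': node 4→15 (fail-walked)
i=10 'c': node 15→12 (fail-walked)
i=11 'a': node 12→13
i=12 'a': node 13→14  → match P3@[10:12]
i=13 'c': node 14→12 (fail-walked)
i=14 'e': node 12→15 (fail-walked)
i=15 'a': node 15→1 (fail-walked)
i=16 'e': node 1→9
i=17 'b': node 9→10
i=18 'a': node 10→11  → match P2@[15:18]
i=19 'c': node 11→12 (fail-walked)
i=20 'a': node 12→13
i=21 'e': node 13→9 (fail-walked)
i=22 'b': node 9→10
i=23 'a': node 10→11  → match P2@[20:23]
i=24 'c': node 11→12 (fail-walked)
i=25 'c': node 12→12 (fail-walked)
i=26 'a': node 12→13
i=27 'a': node 13→14  → match P3@[25:27]
i=28 'e': node 14→9 (fail-walked)
i=29 'b': node 9→10
i=30 'a': node 10→11  → match P2@[27:30]

Matches: [[1,0],[8,5],[12,3],[18,2],[23,2],[27,3],[30,2]]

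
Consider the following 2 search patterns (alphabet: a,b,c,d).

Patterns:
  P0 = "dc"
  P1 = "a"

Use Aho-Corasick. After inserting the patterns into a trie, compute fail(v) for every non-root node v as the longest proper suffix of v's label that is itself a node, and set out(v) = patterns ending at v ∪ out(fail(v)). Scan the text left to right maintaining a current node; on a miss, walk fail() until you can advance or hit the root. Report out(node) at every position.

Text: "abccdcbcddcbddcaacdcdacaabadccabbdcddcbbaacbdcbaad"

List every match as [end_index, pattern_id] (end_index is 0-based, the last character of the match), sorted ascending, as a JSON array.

Construct AC machine:
Trie nodes:
  n0 'ε': a→3 d→1
  n1 'd': c→2
  n2 'dc': ·  [P0 ends]
  n3 'a': ·  [P1 ends]

BFS fail/out derivation:
  n1('d'): parent n0 fail=0; on 'd' 0 → fail=0;  out ∅∪∅=∅
  n3('a'): parent n0 fail=0; on 'a' 0 → fail=0;  out {1}∪∅={1}
  n2('dc'): parent n1 fail=0; on 'c' 0 → fail=0;  out {0}∪∅={0}

Text stream:
[0] read 'a'  n0⇒n3  emit P1@[0:0]
[1] read 'b'  n3⇒n0 (fail-walked)
[2] read 'c'  n0⇒n0
[3] read 'c'  n0⇒n0
[4] read 'd'  n0⇒n1
[5] read 'c'  n1⇒n2  emit P0@[4:5]
[6] read 'b'  n2⇒n0 (fail-walked)
[7] read 'c'  n0⇒n0
[8] read 'd'  n0⇒n1
[9] read 'd'  n1⇒n1 (fail-walked)
[10] read 'c'  n1⇒n2  emit P0@[9:10]
[11] read 'b'  n2⇒n0 (fail-walked)
[12] read 'd'  n0⇒n1
[13] read 'd'  n1⇒n1 (fail-walked)
[14] read 'c'  n1⇒n2  emit P0@[13:14]
[15] read 'a'  n2⇒n3 (fail-walked)  emit P1@[15:15]
[16] read 'a'  n3⇒n3 (fail-walked)  emit P1@[16:16]
[17] read 'c'  n3⇒n0 (fail-walked)
[18] read 'd'  n0⇒n1
[19] read 'c'  n1⇒n2  emit P0@[18:19]
[20] read 'd'  n2⇒n1 (fail-walked)
[21] read 'a'  n1⇒n3 (fail-walked)  emit P1@[21:21]
[22] read 'c'  n3⇒n0 (fail-walked)
[23] read 'a'  n0⇒n3  emit P1@[23:23]
[24] read 'a'  n3⇒n3 (fail-walked)  emit P1@[24:24]
[25] read 'b'  n3⇒n0 (fail-walked)
[26] read 'a'  n0⇒n3  emit P1@[26:26]
[27] read 'd'  n3⇒n1 (fail-walked)
[28] read 'c'  n1⇒n2  emit P0@[27:28]
[29] read 'c'  n2⇒n0 (fail-walked)
[30] read 'a'  n0⇒n3  emit P1@[30:30]
[31] read 'b'  n3⇒n0 (fail-walked)
[32] read 'b'  n0⇒n0
[33] read 'd'  n0⇒n1
[34] read 'c'  n1⇒n2  emit P0@[33:34]
[35] read 'd'  n2⇒n1 (fail-walked)
[36] read 'd'  n1⇒n1 (fail-walked)
[37] read 'c'  n1⇒n2  emit P0@[36:37]
[38] read 'b'  n2⇒n0 (fail-walked)
[39] read 'b'  n0⇒n0
[40] read 'a'  n0⇒n3  emit P1@[40:40]
[41] read 'a'  n3⇒n3 (fail-walked)  emit P1@[41:41]
[42] read 'c'  n3⇒n0 (fail-walked)
[43] read 'b'  n0⇒n0
[44] read 'd'  n0⇒n1
[45] read 'c'  n1⇒n2  emit P0@[44:45]
[46] read 'b'  n2⇒n0 (fail-walked)
[47] read 'a'  n0⇒n3  emit P1@[47:47]
[48] read 'a'  n3⇒n3 (fail-walked)  emit P1@[48:48]
[49] read 'd'  n3⇒n1 (fail-walked)

Result: [[0,1],[5,0],[10,0],[14,0],[15,1],[16,1],[19,0],[21,1],[23,1],[24,1],[26,1],[28,0],[30,1],[34,0],[37,0],[40,1],[41,1],[45,0],[47,1],[48,1]]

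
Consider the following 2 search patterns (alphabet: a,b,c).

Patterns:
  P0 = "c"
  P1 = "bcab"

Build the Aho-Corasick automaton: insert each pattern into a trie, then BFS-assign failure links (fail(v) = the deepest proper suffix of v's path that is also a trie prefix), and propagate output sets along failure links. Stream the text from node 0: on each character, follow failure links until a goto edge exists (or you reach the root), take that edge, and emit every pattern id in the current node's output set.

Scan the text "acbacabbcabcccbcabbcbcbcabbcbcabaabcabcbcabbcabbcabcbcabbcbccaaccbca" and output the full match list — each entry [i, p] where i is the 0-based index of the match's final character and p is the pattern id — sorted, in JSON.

Build automaton:
Trie (insert patterns):
  n0 'ε': b→2 c→1
  n1 'c': ·  [P0 ends]
  n2 'b': c→3
  n3 'bc': a→4
  n4 'bca': b→5
  n5 'bcab': ·  [P1 ends]

Failure links (BFS by depth):
  fail(1) 'c': from fail(0)=0 chase 'c': 0 ⇒ 0;  out={0}∪out(0)={0}
  fail(2) 'b': from fail(0)=0 chase 'b': 0 ⇒ 0;  out=∅∪out(0)=∅
  fail(3) 'bc': from fail(2)=0 chase 'c': 0 ⇒ 1;  out=∅∪out(1)={0}
  fail(4) 'bca': from fail(3)=1 chase 'a': 1→0 ⇒ 0;  out=∅∪out(0)=∅
  fail(5) 'bcab': from fail(4)=0 chase 'b': 0 ⇒ 2;  out={1}∪out(2)={1}

Scan:
[0] read 'a'  n0⇒n0
[1] read 'c'  n0⇒n1  emit P0@[1:1]
[2] read 'b'  n1⇒n2 (fail-walked)
[3] read 'a'  n2⇒n0 (fail-walked)
[4] read 'c'  n0⇒n1  emit P0@[4:4]
[5] read 'a'  n1⇒n0 (fail-walked)
[6] read 'b'  n0⇒n2
[7] read 'b'  n2⇒n2 (fail-walked)
[8] read 'c'  n2⇒n3  emit P0@[8:8]
[9] read 'a'  n3⇒n4
[10] read 'b'  n4⇒n5  emit P1@[7:10]
[11] read 'c'  n5⇒n3 (fail-walked)  emit P0@[11:11]
[12] read 'c'  n3⇒n1 (fail-walked)  emit P0@[12:12]
[13] read 'c'  n1⇒n1 (fail-walked)  emit P0@[13:13]
[14] read 'b'  n1⇒n2 (fail-walked)
[15] read 'c'  n2⇒n3  emit P0@[15:15]
[16] read 'a'  n3⇒n4
[17] read 'b'  n4⇒n5  emit P1@[14:17]
[18] read 'b'  n5⇒n2 (fail-walked)
[19] read 'c'  n2⇒n3  emit P0@[19:19]
[20] read 'b'  n3⇒n2 (fail-walked)
[21] read 'c'  n2⇒n3  emit P0@[21:21]
[22] read 'b'  n3⇒n2 (fail-walked)
[23] read 'c'  n2⇒n3  emit P0@[23:23]
[24] read 'a'  n3⇒n4
[25] read 'b'  n4⇒n5  emit P1@[22:25]
[26] read 'b'  n5⇒n2 (fail-walked)
[27] read 'c'  n2⇒n3  emit P0@[27:27]
[28] read 'b'  n3⇒n2 (fail-walked)
[29] read 'c'  n2⇒n3  emit P0@[29:29]
[30] read 'a'  n3⇒n4
[31] read 'b'  n4⇒n5  emit P1@[28:31]
[32] read 'a'  n5⇒n0 (fail-walked)
[33] read 'a'  n0⇒n0
[34] read 'b'  n0⇒n2
[35] read 'c'  n2⇒n3  emit P0@[35:35]
[36] read 'a'  n3⇒n4
[37] read 'b'  n4⇒n5  emit P1@[34:37]
[38] read 'c'  n5⇒n3 (fail-walked)  emit P0@[38:38]
[39] read 'b'  n3⇒n2 (fail-walked)
[40] read 'c'  n2⇒n3  emit P0@[40:40]
[41] read 'a'  n3⇒n4
[42] read 'b'  n4⇒n5  emit P1@[39:42]
[43] read 'b'  n5⇒n2 (fail-walked)
[44] read 'c'  n2⇒n3  emit P0@[44:44]
[45] read 'a'  n3⇒n4
[46] read 'b'  n4⇒n5  emit P1@[43:46]
[47] read 'b'  n5⇒n2 (fail-walked)
[48] read 'c'  n2⇒n3  emit P0@[48:48]
[49] read 'a'  n3⇒n4
[50] read 'b'  n4⇒n5  emit P1@[47:50]
[51] read 'c'  n5⇒n3 (fail-walked)  emit P0@[51:51]
[52] read 'b'  n3⇒n2 (fail-walked)
[53] read 'c'  n2⇒n3  emit P0@[53:53]
[54] read 'a'  n3⇒n4
[55] read 'b'  n4⇒n5  emit P1@[52:55]
[56] read 'b'  n5⇒n2 (fail-walked)
[57] read 'c'  n2⇒n3  emit P0@[57:57]
[58] read 'b'  n3⇒n2 (fail-walked)
[59] read 'c'  n2⇒n3  emit P0@[59:59]
[60] read 'c'  n3⇒n1 (fail-walked)  emit P0@[60:60]
[61] read 'a'  n1⇒n0 (fail-walked)
[62] read 'a'  n0⇒n0
[63] read 'c'  n0⇒n1  emit P0@[63:63]
[64] read 'c'  n1⇒n1 (fail-walked)  emit P0@[64:64]
[65] read 'b'  n1⇒n2 (fail-walked)
[66] read 'c'  n2⇒n3  emit P0@[66:66]
[67] read 'a'  n3⇒n4

Result: [[1,0],[4,0],[8,0],[10,1],[11,0],[12,0],[13,0],[15,0],[17,1],[19,0],[21,0],[23,0],[25,1],[27,0],[29,0],[31,1],[35,0],[37,1],[38,0],[40,0],[42,1],[44,0],[46,1],[48,0],[50,1],[51,0],[53,0],[55,1],[57,0],[59,0],[60,0],[63,0],[64,0],[66,0]]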